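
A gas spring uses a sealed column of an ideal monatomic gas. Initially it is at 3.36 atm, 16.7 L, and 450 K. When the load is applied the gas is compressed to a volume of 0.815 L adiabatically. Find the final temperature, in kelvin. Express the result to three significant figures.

T₂ ≈ 3370 K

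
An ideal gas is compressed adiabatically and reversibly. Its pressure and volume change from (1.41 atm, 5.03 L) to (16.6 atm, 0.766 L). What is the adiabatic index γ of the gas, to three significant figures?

γ ≈ 1.31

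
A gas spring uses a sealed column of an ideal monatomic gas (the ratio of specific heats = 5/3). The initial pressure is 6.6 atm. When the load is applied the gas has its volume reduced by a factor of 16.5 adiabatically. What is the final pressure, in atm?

Since PV^γ is constant along a reversible adiabat, P₂ = P₁ (V₁/V₂)^γ.
P₂ = 6.6 × 16.5^(5/3) = 705.8 atm.

P₂ ≈ 706 atm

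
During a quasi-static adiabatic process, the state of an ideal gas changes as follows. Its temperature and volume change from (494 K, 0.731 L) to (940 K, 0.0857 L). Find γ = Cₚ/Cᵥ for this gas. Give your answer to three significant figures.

γ ≈ 1.30

TV^(γ−1) = const ⇒ γ − 1 = ln(T₂/T₁) / ln(V₁/V₂).
γ = 1 + ln(940/494) / ln(0.731/0.0857) = 1.3.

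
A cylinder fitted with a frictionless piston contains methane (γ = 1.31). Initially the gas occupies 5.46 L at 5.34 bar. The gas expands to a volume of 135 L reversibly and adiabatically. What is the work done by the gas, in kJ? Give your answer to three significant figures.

P₂ = P₁(V₁/V₂)^γ = 5.34×(5.46/135)^(1.31) = 0.0799 bar.
For a reversible adiabat, W_by_gas = (P₁V₁ − P₂V₂)/(γ−1).
W_by = (534000×0.00546 − 7990×0.135) / (0.31) = 5926 J.

W ≈ 5.93 kJ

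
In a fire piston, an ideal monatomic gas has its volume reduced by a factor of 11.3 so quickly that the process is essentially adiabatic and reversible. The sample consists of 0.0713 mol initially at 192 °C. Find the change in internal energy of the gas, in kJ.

ΔU ≈ 1.67 kJ

For a reversible adiabat TV^(γ−1) is constant, so T₂ = T₁ (V₁/V₂)^(γ−1).
γ = 5/3 for a monatomic ideal gas, so γ−1 = 2/3.
T₁ = 192 °C = 465.1 K.
T₂ = 465.1 × 11.3^(2/3) = 2342 K.
Q = 0, so ΔU = W_on_gas = nCᵥΔT with Cᵥ = R/(γ−1) = 12.47 J/(mol·K).
ΔU = 0.0713 × 12.47 × (2342 − 465.1) = 1669 J.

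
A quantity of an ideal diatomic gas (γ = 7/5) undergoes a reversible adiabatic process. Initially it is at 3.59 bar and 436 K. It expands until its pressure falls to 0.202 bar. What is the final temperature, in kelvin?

Adiabatic: T₂/T₁ = (P₂/P₁)^((γ−1)/γ).
T₂ = 436 × (0.202/3.59)^(2/7) = 191.6 K.

T₂ ≈ 192 K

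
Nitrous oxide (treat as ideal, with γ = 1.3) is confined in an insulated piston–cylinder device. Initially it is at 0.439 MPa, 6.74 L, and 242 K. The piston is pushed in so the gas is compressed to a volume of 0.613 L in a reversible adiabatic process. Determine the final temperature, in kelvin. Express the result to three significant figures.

T₂ ≈ 497 K

Adiabatic: T₁V₁^(γ−1) = T₂V₂^(γ−1) ⇒ T₂ = T₁ (V₁/V₂)^(γ−1).
T₂ = 242 × (6.74/0.613)^(0.3) = 496.8 K.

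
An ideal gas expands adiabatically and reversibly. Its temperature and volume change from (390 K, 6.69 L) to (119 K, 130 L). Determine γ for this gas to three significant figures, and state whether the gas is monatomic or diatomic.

γ ≈ 1.40; diatomic

TV^(γ−1) = const ⇒ γ − 1 = ln(T₂/T₁) / ln(V₁/V₂).
γ = 1 + ln(119/390) / ln(6.69/130) = 1.4.
γ ≈ 1.40 is close to 7/5, so the gas is diatomic.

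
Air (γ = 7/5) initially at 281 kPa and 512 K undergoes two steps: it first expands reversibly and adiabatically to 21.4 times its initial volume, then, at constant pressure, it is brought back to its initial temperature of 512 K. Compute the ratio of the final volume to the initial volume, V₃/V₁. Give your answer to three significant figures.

Adiabatic step: V₂/V₁ = 21.4; T₂ = T₁·(1/21.4)^(2/5) = 150.4 K.
Isobaric step: V₃/V₂ = T₃/T₂ = 512/150.4.
V₃/V₁ = (V₂/V₁)(V₃/V₂) = 21.4 × (512/150.4) = 72.88.

V₃/V₁ ≈ 72.9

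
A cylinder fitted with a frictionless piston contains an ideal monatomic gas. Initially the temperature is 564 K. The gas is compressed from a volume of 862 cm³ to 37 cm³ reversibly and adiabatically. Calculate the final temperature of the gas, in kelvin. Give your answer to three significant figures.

T₂ ≈ 4600 K

For a reversible adiabat TV^(γ−1) is constant, so T₂ = T₁ (V₁/V₂)^(γ−1).
For a monatomic ideal gas γ = 5/3, so γ−1 = 2/3.
T₂ = 564 × (862/37)^(2/3) = 4601 K.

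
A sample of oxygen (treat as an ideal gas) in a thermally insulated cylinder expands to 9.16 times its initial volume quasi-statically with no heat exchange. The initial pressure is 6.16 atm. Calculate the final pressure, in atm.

P₂ ≈ 0.277 atm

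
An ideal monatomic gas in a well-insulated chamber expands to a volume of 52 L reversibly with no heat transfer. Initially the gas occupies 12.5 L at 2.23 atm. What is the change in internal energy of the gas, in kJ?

ΔU ≈ -2.60 kJ

γ = 5/3 for a monatomic ideal gas.
P₂ = P₁(V₁/V₂)^γ = 2.23×(12.5/52)^(5/3) = 0.2072 atm.
For a reversible adiabat, W_by_gas = (P₁V₁ − P₂V₂)/(γ−1).
W_by = (226000×0.0125 − 21000×0.052) / (2/3) = 2599 J.
Q = 0 ⇒ ΔU = −W_by = -2599 J.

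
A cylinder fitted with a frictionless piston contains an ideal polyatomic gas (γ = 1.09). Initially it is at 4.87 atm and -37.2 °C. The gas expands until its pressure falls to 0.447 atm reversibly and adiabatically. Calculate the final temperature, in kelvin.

T₂ ≈ 194 K

Adiabatic: T₂/T₁ = (P₂/P₁)^((γ−1)/γ).
T₁ = -37.2 °C = 235.9 K.
T₂ = 235.9 × (0.447/4.87)^(0.0826) = 193.7 K.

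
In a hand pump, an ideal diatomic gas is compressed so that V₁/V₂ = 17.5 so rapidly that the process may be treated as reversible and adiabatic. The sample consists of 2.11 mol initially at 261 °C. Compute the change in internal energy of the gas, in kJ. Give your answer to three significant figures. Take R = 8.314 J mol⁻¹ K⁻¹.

ΔU ≈ 50.2 kJ

Adiabatic: T₁V₁^(γ−1) = T₂V₂^(γ−1) ⇒ T₂ = T₁ (V₁/V₂)^(γ−1).
γ = 7/5 for a diatomic ideal gas, so γ−1 = 2/5.
T₁ = 261 °C = 534.1 K.
T₂ = 534.1 × 17.5^(2/5) = 1678 K.
Q = 0, so ΔU = W_on_gas = nCᵥΔT with Cᵥ = R/(γ−1) = 20.79 J/(mol·K).
ΔU = 2.11 × 20.79 × (1678 − 534.1) = 50180 J.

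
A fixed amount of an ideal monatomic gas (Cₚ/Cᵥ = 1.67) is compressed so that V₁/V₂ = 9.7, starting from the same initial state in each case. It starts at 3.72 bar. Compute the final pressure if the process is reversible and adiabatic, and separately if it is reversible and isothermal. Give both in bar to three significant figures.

Isothermal: P₂ = P₁(V₁/V₂) = 3.72×9.7 = 36.08 bar.
Adiabatic: P₂ = P₁(V₁/V₂)^γ = 3.72×9.7^(1.67) = 165.4 bar.

adiabatic: 165 bar; isothermal: 36.1 bar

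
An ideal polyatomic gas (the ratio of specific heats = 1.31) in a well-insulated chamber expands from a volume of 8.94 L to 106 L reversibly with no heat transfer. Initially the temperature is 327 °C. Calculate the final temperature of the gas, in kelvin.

Adiabatic: T₁V₁^(γ−1) = T₂V₂^(γ−1) ⇒ T₂ = T₁ (V₁/V₂)^(γ−1).
T₁ = 327 °C = 600.1 K.
T₂ = 600.1 × (8.94/106)^(0.31) = 278.8 K.

T₂ ≈ 279 K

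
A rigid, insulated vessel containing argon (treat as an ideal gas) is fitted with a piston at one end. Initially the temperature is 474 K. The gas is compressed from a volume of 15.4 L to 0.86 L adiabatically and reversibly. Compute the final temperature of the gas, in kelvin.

For a reversible adiabat TV^(γ−1) is constant, so T₂ = T₁ (V₁/V₂)^(γ−1).
For a monatomic ideal gas γ = 5/3, so γ−1 = 2/3.
T₂ = 474 × (15.4/0.86)^(2/3) = 3244 K.

T₂ ≈ 3240 K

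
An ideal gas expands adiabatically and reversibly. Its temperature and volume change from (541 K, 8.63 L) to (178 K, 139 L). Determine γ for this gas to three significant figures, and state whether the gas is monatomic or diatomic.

TV^(γ−1) = const ⇒ γ − 1 = ln(T₂/T₁) / ln(V₁/V₂).
γ = 1 + ln(178/541) / ln(8.63/139) = 1.4.
γ ≈ 1.40 is close to 7/5, so the gas is diatomic.

γ ≈ 1.40; diatomic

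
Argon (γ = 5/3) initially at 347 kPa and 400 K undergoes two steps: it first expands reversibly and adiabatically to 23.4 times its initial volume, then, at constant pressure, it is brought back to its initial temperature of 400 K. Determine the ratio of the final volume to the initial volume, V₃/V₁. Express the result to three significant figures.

V₃/V₁ ≈ 191

Adiabatic step: V₂/V₁ = 23.4; T₂ = T₁·(1/23.4)^(2/3) = 48.89 K.
Isobaric step: V₃/V₂ = T₃/T₂ = 400/48.89.
V₃/V₁ = (V₂/V₁)(V₃/V₂) = 23.4 × (400/48.89) = 191.4.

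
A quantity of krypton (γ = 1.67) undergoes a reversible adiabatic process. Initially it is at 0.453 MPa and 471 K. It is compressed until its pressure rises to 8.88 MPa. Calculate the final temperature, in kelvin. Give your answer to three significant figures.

T₂ ≈ 1550 K

Adiabatic: T₂/T₁ = (P₂/P₁)^((γ−1)/γ).
T₂ = 471 × (8.88/0.453)^(0.401) = 1554 K.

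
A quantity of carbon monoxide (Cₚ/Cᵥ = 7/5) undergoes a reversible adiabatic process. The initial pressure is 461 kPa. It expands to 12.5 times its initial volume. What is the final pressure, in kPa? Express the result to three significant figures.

Adiabatic: P₁V₁^γ = P₂V₂^γ ⇒ P₂ = P₁ (V₁/V₂)^γ.
P₂ = 461 × (1/12.5)^(7/5) = 13.43 kPa.

P₂ ≈ 13.4 kPa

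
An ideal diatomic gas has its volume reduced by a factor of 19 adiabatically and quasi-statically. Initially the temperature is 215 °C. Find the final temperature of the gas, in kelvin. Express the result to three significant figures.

Adiabatic: T₁V₁^(γ−1) = T₂V₂^(γ−1) ⇒ T₂ = T₁ (V₁/V₂)^(γ−1).
For a diatomic ideal gas γ = 7/5, so γ−1 = 2/5.
T₁ = 215 °C = 488.1 K.
T₂ = 488.1 × 19^(2/5) = 1585 K.

T₂ ≈ 1590 K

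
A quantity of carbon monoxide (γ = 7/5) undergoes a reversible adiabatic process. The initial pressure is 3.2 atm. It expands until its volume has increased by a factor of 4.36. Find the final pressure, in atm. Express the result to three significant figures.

Adiabatic: P₁V₁^γ = P₂V₂^γ ⇒ P₂ = P₁ (V₁/V₂)^γ.
P₂ = 3.2 × (1/4.36)^(7/5) = 0.4073 atm.

P₂ ≈ 0.407 atm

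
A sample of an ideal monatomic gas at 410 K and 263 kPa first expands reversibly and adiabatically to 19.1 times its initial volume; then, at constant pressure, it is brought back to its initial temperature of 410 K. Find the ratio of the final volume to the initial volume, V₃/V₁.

V₃/V₁ ≈ 136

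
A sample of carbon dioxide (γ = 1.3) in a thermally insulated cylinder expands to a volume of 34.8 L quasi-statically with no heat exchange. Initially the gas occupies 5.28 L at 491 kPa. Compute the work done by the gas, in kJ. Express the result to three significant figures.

W ≈ 3.73 kJ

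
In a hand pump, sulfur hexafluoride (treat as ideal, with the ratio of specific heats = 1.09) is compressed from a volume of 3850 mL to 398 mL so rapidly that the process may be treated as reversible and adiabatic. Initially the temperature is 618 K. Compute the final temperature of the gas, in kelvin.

For a reversible adiabat TV^(γ−1) is constant, so T₂ = T₁ (V₁/V₂)^(γ−1).
T₂ = 618 × (3850/398)^(0.09) = 758 K.

T₂ ≈ 758 K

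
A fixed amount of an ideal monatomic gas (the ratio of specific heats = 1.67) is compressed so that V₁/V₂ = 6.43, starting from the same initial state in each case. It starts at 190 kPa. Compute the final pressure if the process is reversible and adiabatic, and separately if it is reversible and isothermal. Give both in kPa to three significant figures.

Isothermal: P₂ = P₁(V₁/V₂) = 190×6.43 = 1222 kPa.
Adiabatic: P₂ = P₁(V₁/V₂)^γ = 190×6.43^(1.67) = 4251 kPa.

adiabatic: 4250 kPa; isothermal: 1220 kPa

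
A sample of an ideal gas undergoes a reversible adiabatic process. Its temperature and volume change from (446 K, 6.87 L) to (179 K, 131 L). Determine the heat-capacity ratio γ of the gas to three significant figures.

TV^(γ−1) = const ⇒ γ − 1 = ln(T₂/T₁) / ln(V₁/V₂).
γ = 1 + ln(179/446) / ln(6.87/131) = 1.31.

γ ≈ 1.31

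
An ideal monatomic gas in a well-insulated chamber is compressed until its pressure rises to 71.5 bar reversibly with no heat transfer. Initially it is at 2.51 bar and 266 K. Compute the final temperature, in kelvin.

T₂ ≈ 1020 K

Adiabatic: T₂/T₁ = (P₂/P₁)^((γ−1)/γ).
For a monatomic ideal gas γ = 5/3, so (γ−1)/γ = 2/5.
T₂ = 266 × (71.5/2.51)^(2/5) = 1016 K.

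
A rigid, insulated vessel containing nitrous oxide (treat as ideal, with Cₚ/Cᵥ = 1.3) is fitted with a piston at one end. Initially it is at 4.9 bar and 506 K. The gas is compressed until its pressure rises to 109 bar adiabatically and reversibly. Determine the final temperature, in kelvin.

Along an adiabat T P^((1−γ)/γ) is constant, so T₂ = T₁ (P₂/P₁)^((γ−1)/γ).
T₂ = 506 × (109/4.9)^(0.231) = 1035 K.

T₂ ≈ 1040 K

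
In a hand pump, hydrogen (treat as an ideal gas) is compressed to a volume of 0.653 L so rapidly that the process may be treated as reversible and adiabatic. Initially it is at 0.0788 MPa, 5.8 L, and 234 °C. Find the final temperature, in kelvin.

Adiabatic: T₁V₁^(γ−1) = T₂V₂^(γ−1) ⇒ T₂ = T₁ (V₁/V₂)^(γ−1).
γ = 7/5 for a diatomic ideal gas.
T₁ = 234 °C = 507.1 K.
T₂ = 507.1 × (5.8/0.653)^(2/5) = 1215 K.

T₂ ≈ 1210 K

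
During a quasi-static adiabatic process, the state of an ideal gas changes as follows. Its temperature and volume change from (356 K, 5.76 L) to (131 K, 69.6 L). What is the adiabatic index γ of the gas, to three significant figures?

γ ≈ 1.40

TV^(γ−1) = const ⇒ γ − 1 = ln(T₂/T₁) / ln(V₁/V₂).
γ = 1 + ln(131/356) / ln(5.76/69.6) = 1.401.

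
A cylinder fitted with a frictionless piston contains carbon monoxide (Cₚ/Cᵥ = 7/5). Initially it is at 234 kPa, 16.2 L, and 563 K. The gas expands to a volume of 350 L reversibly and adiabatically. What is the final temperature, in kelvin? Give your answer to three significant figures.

Adiabatic: T₁V₁^(γ−1) = T₂V₂^(γ−1) ⇒ T₂ = T₁ (V₁/V₂)^(γ−1).
T₂ = 563 × (16.2/350)^(2/5) = 164.7 K.

T₂ ≈ 165 K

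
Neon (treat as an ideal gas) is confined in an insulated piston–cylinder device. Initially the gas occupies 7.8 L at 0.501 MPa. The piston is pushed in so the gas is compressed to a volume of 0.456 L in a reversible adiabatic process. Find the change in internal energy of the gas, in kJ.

ΔU ≈ 33.1 kJ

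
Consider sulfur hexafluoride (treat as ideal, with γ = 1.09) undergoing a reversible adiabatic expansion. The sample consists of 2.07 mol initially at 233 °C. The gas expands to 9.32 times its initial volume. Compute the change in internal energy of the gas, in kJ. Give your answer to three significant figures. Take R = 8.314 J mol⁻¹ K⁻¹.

ΔU ≈ -17.6 kJ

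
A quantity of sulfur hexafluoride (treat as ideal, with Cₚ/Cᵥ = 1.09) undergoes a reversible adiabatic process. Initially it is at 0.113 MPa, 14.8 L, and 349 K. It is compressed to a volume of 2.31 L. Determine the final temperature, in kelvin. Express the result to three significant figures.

For a reversible adiabat TV^(γ−1) is constant, so T₂ = T₁ (V₁/V₂)^(γ−1).
T₂ = 349 × (14.8/2.31)^(0.09) = 412.5 K.

T₂ ≈ 412 K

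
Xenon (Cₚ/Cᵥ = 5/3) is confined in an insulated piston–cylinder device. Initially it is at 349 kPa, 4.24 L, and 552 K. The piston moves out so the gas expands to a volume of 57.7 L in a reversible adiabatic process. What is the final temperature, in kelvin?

T₂ ≈ 96.8 K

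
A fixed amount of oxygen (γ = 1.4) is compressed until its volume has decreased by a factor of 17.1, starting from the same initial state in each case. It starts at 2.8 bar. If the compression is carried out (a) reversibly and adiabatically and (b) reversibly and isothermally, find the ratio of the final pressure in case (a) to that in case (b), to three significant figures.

P_adiabatic / P_isothermal ≈ 3.11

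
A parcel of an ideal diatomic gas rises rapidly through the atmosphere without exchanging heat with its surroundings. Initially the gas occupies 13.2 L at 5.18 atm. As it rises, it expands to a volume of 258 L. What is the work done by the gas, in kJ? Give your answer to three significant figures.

γ = 7/5 for a diatomic ideal gas.
P₂ = P₁(V₁/V₂)^γ = 5.18×(13.2/258)^(7/5) = 0.0807 atm.
For a reversible adiabat, W_by_gas = (P₁V₁ − P₂V₂)/(γ−1).
W_by = (524900×0.0132 − 8177×0.258) / (2/5) = 12050 J.

W ≈ 12.0 kJ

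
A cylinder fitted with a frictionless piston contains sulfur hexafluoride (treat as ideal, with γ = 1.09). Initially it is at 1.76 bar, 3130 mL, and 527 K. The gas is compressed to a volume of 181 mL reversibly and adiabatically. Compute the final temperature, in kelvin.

T₂ ≈ 681 K

For a reversible adiabat TV^(γ−1) is constant, so T₂ = T₁ (V₁/V₂)^(γ−1).
T₂ = 527 × (3130/181)^(0.09) = 681.1 K.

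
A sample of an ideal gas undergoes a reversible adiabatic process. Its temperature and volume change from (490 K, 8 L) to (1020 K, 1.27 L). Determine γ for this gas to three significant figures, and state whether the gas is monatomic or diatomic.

γ ≈ 1.40; diatomic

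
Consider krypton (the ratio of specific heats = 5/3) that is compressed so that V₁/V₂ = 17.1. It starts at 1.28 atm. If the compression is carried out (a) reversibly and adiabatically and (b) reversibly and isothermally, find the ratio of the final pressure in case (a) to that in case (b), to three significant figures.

Isothermal: P_b = P₁(V₁/V₂) = 1.28×17.1.
Adiabatic: P_a = P₁(V₁/V₂)^γ = 1.28×17.1^(5/3).
P_a/P_b = (V₁/V₂)^(γ−1) = 17.1^(2/3) = 6.637.

P_adiabatic / P_isothermal ≈ 6.64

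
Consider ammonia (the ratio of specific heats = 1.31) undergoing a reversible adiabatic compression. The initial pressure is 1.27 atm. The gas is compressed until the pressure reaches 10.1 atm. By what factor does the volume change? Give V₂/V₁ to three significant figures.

V₂/V₁ ≈ 0.205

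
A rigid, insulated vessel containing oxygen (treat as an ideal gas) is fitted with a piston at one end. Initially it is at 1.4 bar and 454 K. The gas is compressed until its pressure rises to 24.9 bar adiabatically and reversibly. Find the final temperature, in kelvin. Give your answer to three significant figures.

Adiabatic: T₂/T₁ = (P₂/P₁)^((γ−1)/γ).
For a diatomic ideal gas γ = 7/5, so (γ−1)/γ = 2/7.
T₂ = 454 × (24.9/1.4)^(2/7) = 1033 K.

T₂ ≈ 1030 K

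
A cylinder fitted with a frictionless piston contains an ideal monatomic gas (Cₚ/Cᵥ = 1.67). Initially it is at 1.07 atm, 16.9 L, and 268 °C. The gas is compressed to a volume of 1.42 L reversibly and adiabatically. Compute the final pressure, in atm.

P₂ ≈ 66.9 atm

Since PV^γ is constant along a reversible adiabat, P₂ = P₁ (V₁/V₂)^γ.
P₂ = 1.07 × (16.9/1.42)^(1.67) = 66.93 atm.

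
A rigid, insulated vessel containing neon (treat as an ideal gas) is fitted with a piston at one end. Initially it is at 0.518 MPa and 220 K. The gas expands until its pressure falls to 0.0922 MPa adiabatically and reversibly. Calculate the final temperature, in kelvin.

T₂ ≈ 110 K

Along an adiabat T P^((1−γ)/γ) is constant, so T₂ = T₁ (P₂/P₁)^((γ−1)/γ).
For a monatomic ideal gas γ = 5/3, so (γ−1)/γ = 2/5.
T₂ = 220 × (0.0922/0.518)^(2/5) = 110.3 K.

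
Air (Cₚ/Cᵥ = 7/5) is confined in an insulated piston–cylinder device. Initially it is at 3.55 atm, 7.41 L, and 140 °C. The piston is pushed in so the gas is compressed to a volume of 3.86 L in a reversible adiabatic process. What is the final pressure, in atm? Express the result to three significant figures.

Since PV^γ is constant along a reversible adiabat, P₂ = P₁ (V₁/V₂)^γ.
P₂ = 3.55 × (7.41/3.86)^(7/5) = 8.846 atm.

P₂ ≈ 8.85 atm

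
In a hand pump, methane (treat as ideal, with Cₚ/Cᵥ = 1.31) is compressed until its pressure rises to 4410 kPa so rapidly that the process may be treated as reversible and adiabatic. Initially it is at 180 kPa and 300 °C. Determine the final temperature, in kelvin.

Adiabatic: T₂/T₁ = (P₂/P₁)^((γ−1)/γ).
T₁ = 300 °C = 573.1 K.
T₂ = 573.1 × (4410/180)^(0.237) = 1222 K.

T₂ ≈ 1220 K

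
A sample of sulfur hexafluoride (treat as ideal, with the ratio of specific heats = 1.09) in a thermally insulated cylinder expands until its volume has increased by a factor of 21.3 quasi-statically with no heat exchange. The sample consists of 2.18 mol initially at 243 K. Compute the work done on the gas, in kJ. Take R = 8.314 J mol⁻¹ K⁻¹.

W ≈ -11.8 kJ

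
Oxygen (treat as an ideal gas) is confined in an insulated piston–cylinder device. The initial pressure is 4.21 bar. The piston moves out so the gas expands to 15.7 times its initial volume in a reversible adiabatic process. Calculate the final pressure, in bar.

Since PV^γ is constant along a reversible adiabat, P₂ = P₁ (V₁/V₂)^γ.
For a diatomic ideal gas γ = 7/5.
P₂ = 4.21 × (1/15.7)^(7/5) = 0.08913 bar.

P₂ ≈ 0.0891 bar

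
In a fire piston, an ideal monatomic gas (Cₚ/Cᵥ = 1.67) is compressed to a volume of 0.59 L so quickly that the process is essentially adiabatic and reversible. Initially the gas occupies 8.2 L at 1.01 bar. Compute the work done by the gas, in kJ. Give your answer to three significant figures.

P₂ = P₁(V₁/V₂)^γ = 1.01×(8.2/0.59)^(1.67) = 81.86 bar.
For a reversible adiabat, W_by_gas = (P₁V₁ − P₂V₂)/(γ−1).
W_by = (101000×0.0082 − 8.186×10^6×0.00059) / (0.67) = -5972 J.

W ≈ -5.97 kJ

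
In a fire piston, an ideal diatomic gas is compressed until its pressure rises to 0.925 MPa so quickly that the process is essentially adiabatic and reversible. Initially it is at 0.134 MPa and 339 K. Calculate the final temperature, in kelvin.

Adiabatic: T₂/T₁ = (P₂/P₁)^((γ−1)/γ).
For a diatomic ideal gas γ = 7/5, so (γ−1)/γ = 2/7.
T₂ = 339 × (0.925/0.134)^(2/7) = 588.7 K.

T₂ ≈ 589 K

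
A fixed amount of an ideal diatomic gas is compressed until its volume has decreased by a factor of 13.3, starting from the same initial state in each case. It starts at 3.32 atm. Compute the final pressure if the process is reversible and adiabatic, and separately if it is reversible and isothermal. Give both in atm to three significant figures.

adiabatic: 124 atm; isothermal: 44.2 atm

For a diatomic ideal gas γ = 7/5.
Isothermal: P₂ = P₁(V₁/V₂) = 3.32×13.3 = 44.16 atm.
Adiabatic: P₂ = P₁(V₁/V₂)^γ = 3.32×13.3^(7/5) = 124.3 atm.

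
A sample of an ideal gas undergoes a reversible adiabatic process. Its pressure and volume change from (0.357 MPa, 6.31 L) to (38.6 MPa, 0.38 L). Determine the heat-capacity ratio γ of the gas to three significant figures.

γ ≈ 1.67

PV^γ = const ⇒ γ = ln(P₂/P₁) / ln(V₁/V₂).
γ = ln(38.6/0.357) / ln(6.31/0.38) = 1.667.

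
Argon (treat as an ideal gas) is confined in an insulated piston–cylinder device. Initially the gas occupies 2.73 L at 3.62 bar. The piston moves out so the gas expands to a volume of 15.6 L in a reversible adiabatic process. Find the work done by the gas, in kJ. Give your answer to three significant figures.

γ = 5/3 for a monatomic ideal gas.
P₂ = P₁(V₁/V₂)^γ = 3.62×(2.73/15.6)^(5/3) = 0.1982 bar.
For a reversible adiabat, W_by_gas = (P₁V₁ − P₂V₂)/(γ−1).
W_by = (362000×0.00273 − 19820×0.0156) / (2/3) = 1019 J.

W ≈ 1.02 kJ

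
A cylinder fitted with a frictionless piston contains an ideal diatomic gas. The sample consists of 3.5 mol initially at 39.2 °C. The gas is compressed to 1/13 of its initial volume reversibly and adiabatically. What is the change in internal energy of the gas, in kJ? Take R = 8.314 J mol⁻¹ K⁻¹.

ΔU ≈ 40.7 kJ

For a reversible adiabat TV^(γ−1) is constant, so T₂ = T₁ (V₁/V₂)^(γ−1).
γ = 7/5 for a diatomic ideal gas, so γ−1 = 2/5.
T₁ = 39.2 °C = 312.3 K.
T₂ = 312.3 × 13^(2/5) = 871.4 K.
Q = 0, so ΔU = W_on_gas = nCᵥΔT with Cᵥ = R/(γ−1) = 20.79 J/(mol·K).
ΔU = 3.5 × 20.79 × (871.4 − 312.3) = 40670 J.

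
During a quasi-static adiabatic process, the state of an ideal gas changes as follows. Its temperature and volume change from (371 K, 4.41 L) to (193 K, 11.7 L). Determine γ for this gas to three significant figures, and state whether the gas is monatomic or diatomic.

TV^(γ−1) = const ⇒ γ − 1 = ln(T₂/T₁) / ln(V₁/V₂).
γ = 1 + ln(193/371) / ln(4.41/11.7) = 1.67.
γ ≈ 1.67 is close to 5/3, so the gas is monatomic.

γ ≈ 1.67; monatomic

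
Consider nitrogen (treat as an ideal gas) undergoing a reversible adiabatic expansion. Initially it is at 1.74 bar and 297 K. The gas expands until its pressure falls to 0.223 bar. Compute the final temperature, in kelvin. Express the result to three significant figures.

T₂ ≈ 165 K

Adiabatic: T₂/T₁ = (P₂/P₁)^((γ−1)/γ).
For a diatomic ideal gas γ = 7/5, so (γ−1)/γ = 2/7.
T₂ = 297 × (0.223/1.74)^(2/7) = 165.1 K.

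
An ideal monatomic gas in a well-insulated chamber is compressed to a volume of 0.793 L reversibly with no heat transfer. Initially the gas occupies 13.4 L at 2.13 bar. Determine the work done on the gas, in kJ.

W ≈ 23.9 kJ

γ = 5/3 for a monatomic ideal gas.
P₂ = P₁(V₁/V₂)^γ = 2.13×(13.4/0.793)^(5/3) = 237 bar.
For a reversible adiabat, W_by_gas = (P₁V₁ − P₂V₂)/(γ−1).
W_by = (213000×0.0134 − 2.37×10^7×0.000793) / (2/3) = -23910 J.
W_on_gas = −W_by = 23910 J.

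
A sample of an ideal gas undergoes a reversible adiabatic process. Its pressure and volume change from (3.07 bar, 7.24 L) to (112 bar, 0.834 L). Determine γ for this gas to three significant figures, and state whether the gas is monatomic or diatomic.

γ ≈ 1.66; monatomic

PV^γ = const ⇒ γ = ln(P₂/P₁) / ln(V₁/V₂).
γ = ln(112/3.07) / ln(7.24/0.834) = 1.664.
γ ≈ 1.66 is close to 5/3, so the gas is monatomic.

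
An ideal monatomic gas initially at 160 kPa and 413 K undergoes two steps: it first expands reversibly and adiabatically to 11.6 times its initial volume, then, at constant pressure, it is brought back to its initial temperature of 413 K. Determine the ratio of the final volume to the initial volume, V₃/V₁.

For a monatomic ideal gas γ = 5/3.
Adiabatic step: V₂/V₁ = 11.6; T₂ = T₁·(1/11.6)^(2/3) = 80.6 K.
Isobaric step: V₃/V₂ = T₃/T₂ = 413/80.6.
V₃/V₁ = (V₂/V₁)(V₃/V₂) = 11.6 × (413/80.6) = 59.44.

V₃/V₁ ≈ 59.4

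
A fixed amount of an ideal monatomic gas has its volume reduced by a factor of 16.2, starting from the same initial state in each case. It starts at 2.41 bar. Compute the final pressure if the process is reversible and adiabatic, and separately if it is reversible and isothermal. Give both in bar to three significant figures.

For a monatomic ideal gas γ = 5/3.
Isothermal: P₂ = P₁(V₁/V₂) = 2.41×16.2 = 39.04 bar.
Adiabatic: P₂ = P₁(V₁/V₂)^γ = 2.41×16.2^(5/3) = 250 bar.

adiabatic: 250 bar; isothermal: 39.0 bar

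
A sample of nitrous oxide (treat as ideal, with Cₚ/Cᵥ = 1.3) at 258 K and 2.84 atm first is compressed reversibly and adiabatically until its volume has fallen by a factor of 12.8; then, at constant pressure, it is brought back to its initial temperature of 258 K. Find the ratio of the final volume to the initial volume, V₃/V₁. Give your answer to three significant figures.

V₃/V₁ ≈ 0.0364

Adiabatic step: V₂/V₁ = 0.07812; T₂ = T₁·12.8^(0.3) = 554.3 K.
Isobaric step: V₃/V₂ = T₃/T₂ = 258/554.3.
V₃/V₁ = (V₂/V₁)(V₃/V₂) = 0.07812 × (258/554.3) = 0.03636.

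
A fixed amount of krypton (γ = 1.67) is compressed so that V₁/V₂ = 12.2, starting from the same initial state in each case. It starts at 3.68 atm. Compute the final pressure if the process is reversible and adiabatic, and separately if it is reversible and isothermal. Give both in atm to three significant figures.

adiabatic: 240 atm; isothermal: 44.9 atm

Isothermal: P₂ = P₁(V₁/V₂) = 3.68×12.2 = 44.9 atm.
Adiabatic: P₂ = P₁(V₁/V₂)^γ = 3.68×12.2^(1.67) = 239.9 atm.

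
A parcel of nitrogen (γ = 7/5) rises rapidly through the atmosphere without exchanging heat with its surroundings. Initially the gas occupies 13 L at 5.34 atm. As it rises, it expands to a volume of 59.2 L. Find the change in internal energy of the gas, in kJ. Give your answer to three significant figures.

P₂ = P₁(V₁/V₂)^γ = 5.34×(13/59.2)^(7/5) = 0.6395 atm.
For a reversible adiabat, W_by_gas = (P₁V₁ − P₂V₂)/(γ−1).
W_by = (541100×0.013 − 64790×0.0592) / (2/5) = 7996 J.
Q = 0 ⇒ ΔU = −W_by = -7996 J.

ΔU ≈ -8.00 kJ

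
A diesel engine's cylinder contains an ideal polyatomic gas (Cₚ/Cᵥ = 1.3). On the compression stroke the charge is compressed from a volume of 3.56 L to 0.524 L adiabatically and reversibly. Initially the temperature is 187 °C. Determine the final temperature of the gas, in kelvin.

Adiabatic: T₁V₁^(γ−1) = T₂V₂^(γ−1) ⇒ T₂ = T₁ (V₁/V₂)^(γ−1).
T₁ = 187 °C = 460.1 K.
T₂ = 460.1 × (3.56/0.524)^(0.3) = 817.6 K.

T₂ ≈ 818 K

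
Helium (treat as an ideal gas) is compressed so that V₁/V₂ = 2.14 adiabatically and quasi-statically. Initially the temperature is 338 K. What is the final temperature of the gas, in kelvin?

For a reversible adiabat TV^(γ−1) is constant, so T₂ = T₁ (V₁/V₂)^(γ−1).
For a monatomic ideal gas γ = 5/3, so γ−1 = 2/3.
T₂ = 338 × 2.14^(2/3) = 561.3 K.

T₂ ≈ 561 K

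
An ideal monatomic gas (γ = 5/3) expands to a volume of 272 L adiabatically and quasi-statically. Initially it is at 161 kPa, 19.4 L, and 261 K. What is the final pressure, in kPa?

Since PV^γ is constant along a reversible adiabat, P₂ = P₁ (V₁/V₂)^γ.
P₂ = 161 × (19.4/272)^(5/3) = 1.975 kPa.

P₂ ≈ 1.97 kPa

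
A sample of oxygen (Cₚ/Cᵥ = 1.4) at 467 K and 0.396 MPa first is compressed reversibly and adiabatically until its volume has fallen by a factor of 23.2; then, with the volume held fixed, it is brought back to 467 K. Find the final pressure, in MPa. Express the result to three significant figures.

P₃ ≈ 9.19 MPa

Adiabatic step (PV^γ = const): P₂ = 0.396×23.2^(1.4) = 32.31 MPa; T₂ = 467×23.2^(0.4) = 1643 K.
Isochoric: P₃ = P₂(T₃/T₂) = 32.31 × (467/1643) = 9.187 MPa.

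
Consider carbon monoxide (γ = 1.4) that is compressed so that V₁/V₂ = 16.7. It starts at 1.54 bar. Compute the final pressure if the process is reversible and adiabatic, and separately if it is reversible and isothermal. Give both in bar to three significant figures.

Isothermal: P₂ = P₁(V₁/V₂) = 1.54×16.7 = 25.72 bar.
Adiabatic: P₂ = P₁(V₁/V₂)^γ = 1.54×16.7^(1.4) = 79.31 bar.

adiabatic: 79.3 bar; isothermal: 25.7 bar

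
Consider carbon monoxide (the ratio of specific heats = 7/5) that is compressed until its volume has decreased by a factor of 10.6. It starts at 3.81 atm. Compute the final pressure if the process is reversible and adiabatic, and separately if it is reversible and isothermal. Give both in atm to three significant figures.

adiabatic: 104 atm; isothermal: 40.4 atm

Isothermal: P₂ = P₁(V₁/V₂) = 3.81×10.6 = 40.39 atm.
Adiabatic: P₂ = P₁(V₁/V₂)^γ = 3.81×10.6^(7/5) = 103.8 atm.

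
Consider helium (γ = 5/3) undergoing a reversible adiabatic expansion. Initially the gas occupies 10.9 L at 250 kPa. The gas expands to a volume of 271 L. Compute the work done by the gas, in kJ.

P₂ = P₁(V₁/V₂)^γ = 250×(10.9/271)^(5/3) = 1.18 kPa.
For a reversible adiabat, W_by_gas = (P₁V₁ − P₂V₂)/(γ−1).
W_by = (250000×0.0109 − 1180×0.271) / (2/3) = 3608 J.

W ≈ 3.61 kJ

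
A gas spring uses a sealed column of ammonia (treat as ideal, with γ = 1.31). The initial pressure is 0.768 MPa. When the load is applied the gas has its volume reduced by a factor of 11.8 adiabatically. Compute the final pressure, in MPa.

P₂ ≈ 19.5 MPa

Adiabatic: P₁V₁^γ = P₂V₂^γ ⇒ P₂ = P₁ (V₁/V₂)^γ.
P₂ = 0.768 × 11.8^(1.31) = 19.48 MPa.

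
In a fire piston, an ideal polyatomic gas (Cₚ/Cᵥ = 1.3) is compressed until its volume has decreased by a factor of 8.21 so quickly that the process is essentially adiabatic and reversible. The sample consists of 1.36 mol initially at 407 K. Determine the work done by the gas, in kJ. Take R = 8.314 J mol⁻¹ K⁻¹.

W ≈ -13.5 kJ

For a reversible adiabat TV^(γ−1) is constant, so T₂ = T₁ (V₁/V₂)^(γ−1).
T₂ = 407 × 8.21^(0.3) = 765.4 K.
Q = 0, so ΔU = W_on_gas = nCᵥΔT with Cᵥ = R/(γ−1) = 27.71 J/(mol·K).
ΔU = 1.36 × 27.71 × (765.4 − 407) = 13510 J.
Work done by the gas = −ΔU = -13510 J.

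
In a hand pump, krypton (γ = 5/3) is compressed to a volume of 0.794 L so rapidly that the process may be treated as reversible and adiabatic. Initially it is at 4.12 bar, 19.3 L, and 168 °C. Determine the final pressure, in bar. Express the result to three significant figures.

P₂ ≈ 840 bar

Since PV^γ is constant along a reversible adiabat, P₂ = P₁ (V₁/V₂)^γ.
P₂ = 4.12 × (19.3/0.794)^(5/3) = 840.3 bar.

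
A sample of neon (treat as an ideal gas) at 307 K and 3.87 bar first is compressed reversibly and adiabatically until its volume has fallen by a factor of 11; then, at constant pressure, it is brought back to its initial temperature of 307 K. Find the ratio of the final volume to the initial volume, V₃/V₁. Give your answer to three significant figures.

V₃/V₁ ≈ 0.0184

For a monatomic ideal gas γ = 5/3.
Adiabatic step: V₂/V₁ = 0.09091; T₂ = T₁·11^(2/3) = 1518 K.
Isobaric step: V₃/V₂ = T₃/T₂ = 307/1518.
V₃/V₁ = (V₂/V₁)(V₃/V₂) = 0.09091 × (307/1518) = 0.01838.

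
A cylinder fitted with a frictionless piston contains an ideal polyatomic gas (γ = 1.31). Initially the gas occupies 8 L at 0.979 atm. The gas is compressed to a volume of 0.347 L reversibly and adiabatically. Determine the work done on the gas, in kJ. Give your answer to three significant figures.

P₂ = P₁(V₁/V₂)^γ = 0.979×(8/0.347)^(1.31) = 59.7 atm.
For a reversible adiabat, W_by_gas = (P₁V₁ − P₂V₂)/(γ−1).
W_by = (99200×0.008 − 6.049×10^6×0.000347) / (0.31) = -4212 J.
W_on_gas = −W_by = 4212 J.

W ≈ 4.21 kJ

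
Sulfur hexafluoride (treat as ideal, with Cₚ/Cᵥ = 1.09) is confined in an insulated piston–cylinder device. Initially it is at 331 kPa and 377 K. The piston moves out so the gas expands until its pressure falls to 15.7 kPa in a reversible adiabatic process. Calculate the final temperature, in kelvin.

Adiabatic: T₂/T₁ = (P₂/P₁)^((γ−1)/γ).
T₂ = 377 × (15.7/331)^(0.0826) = 293.1 K.

T₂ ≈ 293 K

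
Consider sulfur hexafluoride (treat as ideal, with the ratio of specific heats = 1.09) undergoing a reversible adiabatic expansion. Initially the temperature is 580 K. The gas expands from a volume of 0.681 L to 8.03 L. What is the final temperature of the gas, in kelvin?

For a reversible adiabat TV^(γ−1) is constant, so T₂ = T₁ (V₁/V₂)^(γ−1).
T₂ = 580 × (0.681/8.03)^(0.09) = 464.5 K.

T₂ ≈ 465 K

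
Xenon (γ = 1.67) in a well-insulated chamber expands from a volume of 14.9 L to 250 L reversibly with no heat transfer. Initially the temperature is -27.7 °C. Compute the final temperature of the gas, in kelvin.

T₂ ≈ 37.1 K

For a reversible adiabat TV^(γ−1) is constant, so T₂ = T₁ (V₁/V₂)^(γ−1).
T₁ = -27.7 °C = 245.4 K.
T₂ = 245.4 × (14.9/250)^(0.67) = 37.1 K.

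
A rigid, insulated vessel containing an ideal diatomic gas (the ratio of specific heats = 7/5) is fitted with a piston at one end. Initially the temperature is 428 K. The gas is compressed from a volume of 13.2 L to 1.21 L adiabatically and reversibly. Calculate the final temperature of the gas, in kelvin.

For a reversible adiabat TV^(γ−1) is constant, so T₂ = T₁ (V₁/V₂)^(γ−1).
T₂ = 428 × (13.2/1.21)^(2/5) = 1113 K.

T₂ ≈ 1110 K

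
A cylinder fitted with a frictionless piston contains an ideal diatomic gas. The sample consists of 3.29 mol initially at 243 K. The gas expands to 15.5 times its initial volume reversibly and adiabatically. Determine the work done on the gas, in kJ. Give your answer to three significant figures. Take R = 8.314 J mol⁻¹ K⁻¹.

Adiabatic: T₁V₁^(γ−1) = T₂V₂^(γ−1) ⇒ T₂ = T₁ (V₁/V₂)^(γ−1).
γ = 7/5 for a diatomic ideal gas, so γ−1 = 2/5.
T₂ = 243 × (1/15.5)^(2/5) = 81.18 K.
Q = 0, so ΔU = W_on_gas = nCᵥΔT with Cᵥ = R/(γ−1) = 20.79 J/(mol·K).
ΔU = 3.29 × 20.79 × (81.18 − 243) = -11070 J.

W ≈ -11.1 kJ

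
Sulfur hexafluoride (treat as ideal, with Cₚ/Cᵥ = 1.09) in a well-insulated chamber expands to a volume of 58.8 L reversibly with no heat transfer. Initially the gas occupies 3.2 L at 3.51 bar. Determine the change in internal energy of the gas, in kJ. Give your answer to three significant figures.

P₂ = P₁(V₁/V₂)^γ = 3.51×(3.2/58.8)^(1.09) = 0.147 bar.
For a reversible adiabat, W_by_gas = (P₁V₁ − P₂V₂)/(γ−1).
W_by = (351000×0.0032 − 14700×0.0588) / (0.09) = 2876 J.
Q = 0 ⇒ ΔU = −W_by = -2876 J.

ΔU ≈ -2.88 kJ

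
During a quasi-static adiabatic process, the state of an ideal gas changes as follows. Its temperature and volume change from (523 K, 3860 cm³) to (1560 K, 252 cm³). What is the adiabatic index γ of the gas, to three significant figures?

TV^(γ−1) = const ⇒ γ − 1 = ln(T₂/T₁) / ln(V₁/V₂).
γ = 1 + ln(1560/523) / ln(3860/252) = 1.4.

γ ≈ 1.40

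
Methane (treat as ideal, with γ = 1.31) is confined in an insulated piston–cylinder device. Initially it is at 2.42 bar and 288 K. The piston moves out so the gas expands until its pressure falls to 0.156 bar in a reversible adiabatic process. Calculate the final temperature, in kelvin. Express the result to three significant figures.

Along an adiabat T P^((1−γ)/γ) is constant, so T₂ = T₁ (P₂/P₁)^((γ−1)/γ).
T₂ = 288 × (0.156/2.42)^(0.237) = 150.5 K.

T₂ ≈ 151 K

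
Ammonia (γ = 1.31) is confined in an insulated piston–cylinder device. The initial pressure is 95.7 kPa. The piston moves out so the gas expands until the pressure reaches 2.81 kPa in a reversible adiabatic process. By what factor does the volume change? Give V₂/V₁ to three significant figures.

From PV^γ = const, V₂/V₁ = (P₁/P₂)^(1/γ).
V₂/V₁ = (95.7/2.81)^(0.763) = 14.78.

V₂/V₁ ≈ 14.8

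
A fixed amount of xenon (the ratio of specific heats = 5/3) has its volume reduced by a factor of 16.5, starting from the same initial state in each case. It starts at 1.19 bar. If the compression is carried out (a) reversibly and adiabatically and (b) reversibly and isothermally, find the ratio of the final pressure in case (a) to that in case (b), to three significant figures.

P_adiabatic / P_isothermal ≈ 6.48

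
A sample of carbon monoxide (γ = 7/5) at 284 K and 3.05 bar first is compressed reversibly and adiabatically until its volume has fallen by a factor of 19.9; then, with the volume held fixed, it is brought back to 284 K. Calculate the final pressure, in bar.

Adiabatic step (PV^γ = const): P₂ = 3.05×19.9^(7/5) = 200.8 bar; T₂ = 284×19.9^(2/5) = 939.4 K.
Isochoric: P₃ = P₂(T₃/T₂) = 200.8 × (284/939.4) = 60.69 bar.

P₃ ≈ 60.7 bar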